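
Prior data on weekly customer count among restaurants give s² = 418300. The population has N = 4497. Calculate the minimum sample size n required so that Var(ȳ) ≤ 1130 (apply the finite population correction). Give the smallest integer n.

343

Without fpc, n₀ = s²/D = 418300/1130 = 370.1770.
With fpc, (1 − n/N)·s²/n ≤ D requires n ≥ n₀/(1 + n₀/N) = 370.1770/(1 + 370.1770/4497) = 342.0229.
Rounding up, n = 343.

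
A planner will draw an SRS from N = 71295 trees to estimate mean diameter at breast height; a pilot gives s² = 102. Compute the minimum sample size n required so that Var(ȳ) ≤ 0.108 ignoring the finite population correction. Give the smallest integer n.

945

Without fpc, n₀ = s²/D = 102/0.108 = 944.4444.
Rounding up, n = 945.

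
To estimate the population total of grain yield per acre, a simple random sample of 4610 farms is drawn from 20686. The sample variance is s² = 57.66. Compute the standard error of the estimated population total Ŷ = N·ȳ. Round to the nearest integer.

Var(Ŷ) = N²·Var(ȳ) = N²·(1 − n/N)·s²/n.
f = 4610/20686 = 0.22285604; Var(ȳ) = 0.77714396·57.66/4610 = 0.0097201998.
Var(Ŷ) = 20686² · 0.0097201998 = 4.1593765 × 10^6.
SE(Ŷ) = √(4.1593765 × 10^6) = 2039.

2039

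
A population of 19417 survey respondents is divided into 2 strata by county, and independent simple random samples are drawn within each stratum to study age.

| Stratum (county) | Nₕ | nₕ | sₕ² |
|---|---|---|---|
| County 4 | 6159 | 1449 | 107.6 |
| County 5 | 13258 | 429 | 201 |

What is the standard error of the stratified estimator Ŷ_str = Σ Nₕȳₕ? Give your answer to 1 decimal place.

9046.8

Var(Ŷ_str) = Σₕ Nₕ²(1 − fₕ)sₕ²/nₕ.
County 4: 6159²·(1 − 1449/6159)·107.6/1449 = 2.1541453 × 10^6.
County 5: 13258²·(1 − 429/13258)·201/429 = 7.9691057 × 10^7.
Sum = 8.1845202 × 10^7.
SE = √(8.1845202 × 10^7) = 9046.8.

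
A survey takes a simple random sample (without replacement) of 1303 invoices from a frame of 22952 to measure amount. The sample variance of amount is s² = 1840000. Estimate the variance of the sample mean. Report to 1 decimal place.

Under SRS without replacement, Var(ȳ) = (1 − f)·s²/n with f = n/N = 1303/22952 = 0.05677065.
Var(ȳ) = (1 − 0.05677065)·1840000/1303 = 0.94322935·1412.1259 = 1331.9586.

1332.0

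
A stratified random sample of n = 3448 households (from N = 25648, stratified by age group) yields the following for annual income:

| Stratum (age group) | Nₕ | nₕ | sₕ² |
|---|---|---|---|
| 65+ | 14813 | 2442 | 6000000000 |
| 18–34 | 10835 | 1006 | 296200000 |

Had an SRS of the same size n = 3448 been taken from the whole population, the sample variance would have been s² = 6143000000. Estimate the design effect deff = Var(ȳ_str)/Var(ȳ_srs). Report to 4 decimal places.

Var(ȳ_str) = Σ Wₕ²(1−fₕ)sₕ²/nₕ with Wₕ = Nₕ/25648:
  65+: (14813/25648)²·(1−2442/14813)·6000000000/2442 = 684457.38
  18–34: (10835/25648)²·(1−1006/10835)·296200000/1006 = 47667.054
  → Var(ȳ_str) = 732124.43.
Var(ȳ_srs) = (1 − 3448/25648)·6143000000/3448 = 1.5421007 × 10^6.
deff = 732124.43 / (1.5421007 × 10^6) = 0.4748.

0.4748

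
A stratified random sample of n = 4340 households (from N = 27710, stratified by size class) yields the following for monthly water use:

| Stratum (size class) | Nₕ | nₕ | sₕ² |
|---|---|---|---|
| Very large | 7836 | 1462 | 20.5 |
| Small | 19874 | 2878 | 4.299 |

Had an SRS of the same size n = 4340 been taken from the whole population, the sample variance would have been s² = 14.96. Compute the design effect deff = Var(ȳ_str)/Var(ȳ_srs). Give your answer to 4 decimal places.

0.5398

Var(ȳ_str) = Σ Wₕ²(1−fₕ)sₕ²/nₕ with Wₕ = Nₕ/27710:
  Very large: (7836/27710)²·(1−1462/7836)·20.5/1462 = 9.1209468 × 10^-4
  Small: (19874/27710)²·(1−2878/19874)·4.299/2878 = 6.5710627 × 10^-4
  → Var(ȳ_str) = 0.001569201.
Var(ȳ_srs) = (1 − 4340/27710)·14.96/4340 = 0.0029071273.
deff = 0.001569201 / 0.0029071273 = 0.5398.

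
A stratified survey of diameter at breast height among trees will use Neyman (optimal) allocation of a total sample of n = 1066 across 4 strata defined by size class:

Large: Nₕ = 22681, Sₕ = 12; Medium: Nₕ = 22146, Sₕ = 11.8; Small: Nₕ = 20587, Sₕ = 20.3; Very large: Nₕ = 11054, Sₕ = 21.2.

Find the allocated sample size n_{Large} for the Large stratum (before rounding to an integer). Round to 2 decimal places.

Neyman allocation: nₕ = n·NₕSₕ / Σⱼ NⱼSⱼ.
Σ NⱼSⱼ = 22681·12 + 22146·11.8 + 20587·20.3 + 11054·21.2 = 1.1857557 × 10^6.
n_{Large} = 1066·22681·12 / (1.1857557 × 10^6) = 244.68.

244.68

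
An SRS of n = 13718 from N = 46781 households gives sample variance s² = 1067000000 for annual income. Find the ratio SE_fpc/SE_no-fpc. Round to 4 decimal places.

0.8407

f = n/N = 13718/46781 = 0.29323871.
SE_no-fpc = √(s²/n) = 278.89248; SE_fpc = √((1−f)s²/n) = 234.46239.
Ratio = √(1−f) = 0.84069096.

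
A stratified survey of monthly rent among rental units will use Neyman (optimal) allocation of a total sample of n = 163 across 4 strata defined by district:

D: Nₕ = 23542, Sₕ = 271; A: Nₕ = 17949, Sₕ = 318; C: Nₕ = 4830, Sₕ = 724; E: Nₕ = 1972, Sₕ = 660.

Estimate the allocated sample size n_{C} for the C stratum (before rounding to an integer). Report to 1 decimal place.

33.8

Neyman allocation: nₕ = n·NₕSₕ / Σⱼ NⱼSⱼ.
Σ NⱼSⱼ = 23542·271 + 17949·318 + 4830·724 + 1972·660 = 1.6886104 × 10^7.
n_{C} = 163·4830·724 / (1.6886104 × 10^7) = 33.8.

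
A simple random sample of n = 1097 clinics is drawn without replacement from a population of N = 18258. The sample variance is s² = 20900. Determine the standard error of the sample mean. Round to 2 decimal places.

Under SRS without replacement, Var(ȳ) = (1 − f)·s²/n with f = n/N = 1097/18258 = 0.06008325.
Var(ȳ) = (1 − 0.06008325)·20900/1097 = 0.93991675·19.05196 = 17.907256.
SE(ȳ) = √(17.907256) = 4.23.

4.23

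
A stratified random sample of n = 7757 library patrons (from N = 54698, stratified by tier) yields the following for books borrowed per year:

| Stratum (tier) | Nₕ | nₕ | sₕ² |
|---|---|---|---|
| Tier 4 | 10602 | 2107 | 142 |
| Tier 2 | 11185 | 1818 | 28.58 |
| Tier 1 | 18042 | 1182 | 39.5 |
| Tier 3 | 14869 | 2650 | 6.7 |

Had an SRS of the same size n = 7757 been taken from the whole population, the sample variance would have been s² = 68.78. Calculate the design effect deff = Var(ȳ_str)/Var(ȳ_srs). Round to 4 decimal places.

Var(ȳ_str) = Σ Wₕ²(1−fₕ)sₕ²/nₕ with Wₕ = Nₕ/54698:
  Tier 4: (10602/54698)²·(1−2107/10602)·142/2107 = 0.0020287667
  Tier 2: (11185/54698)²·(1−1818/11185)·28.58/1818 = 5.5050588 × 10^-4
  Tier 1: (18042/54698)²·(1−1182/18042)·39.5/1182 = 0.0033976526
  Tier 3: (14869/54698)²·(1−2650/14869)·6.7/2650 = 1.5353361 × 10^-4
  → Var(ȳ_str) = 0.0061304588.
Var(ȳ_srs) = (1 − 7757/54698)·68.78/7757 = 0.00760938.
deff = 0.0061304588 / 0.00760938 = 0.8056.

0.8056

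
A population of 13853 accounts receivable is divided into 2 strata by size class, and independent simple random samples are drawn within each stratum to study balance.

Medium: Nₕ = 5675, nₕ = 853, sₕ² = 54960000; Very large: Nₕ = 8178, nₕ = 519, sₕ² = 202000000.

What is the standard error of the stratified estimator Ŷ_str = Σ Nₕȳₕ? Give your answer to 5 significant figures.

5.1129 × 10^6

Var(Ŷ_str) = Σₕ Nₕ²(1 − fₕ)sₕ²/nₕ.
Medium: 5675²·(1 − 853/5675)·54960000/853 = 1.7631561 × 10^12.
Very large: 8178²·(1 − 519/8178)·202000000/519 = 2.4378287 × 10^13.
Sum = 2.6141443 × 10^13.
SE = √(2.6141443 × 10^13) = 5.1129 × 10^6.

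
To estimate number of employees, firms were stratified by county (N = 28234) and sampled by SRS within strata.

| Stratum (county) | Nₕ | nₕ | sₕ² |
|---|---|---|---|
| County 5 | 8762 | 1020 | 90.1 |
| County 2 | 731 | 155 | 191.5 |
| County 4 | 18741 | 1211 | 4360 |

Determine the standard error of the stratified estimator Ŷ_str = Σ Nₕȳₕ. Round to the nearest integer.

Var(Ŷ_str) = Σₕ Nₕ²(1 − fₕ)sₕ²/nₕ.
County 5: 8762²·(1 − 1020/8762)·90.1/1020 = 5.9921274 × 10^6.
County 2: 731²·(1 − 155/731)·191.5/155 = 520207.9.
County 4: 18741²·(1 − 1211/18741)·4360/1211 = 1.1828155 × 10^9.
Sum = 1.1893278 × 10^9.
SE = √(1.1893278 × 10^9) = 34487.

34487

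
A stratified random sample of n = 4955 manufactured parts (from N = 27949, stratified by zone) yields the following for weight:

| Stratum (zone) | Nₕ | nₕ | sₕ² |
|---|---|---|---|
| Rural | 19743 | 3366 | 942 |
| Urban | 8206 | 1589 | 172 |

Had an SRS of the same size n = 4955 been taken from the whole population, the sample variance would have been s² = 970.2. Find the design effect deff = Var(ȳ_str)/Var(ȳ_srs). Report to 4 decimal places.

0.7658

Var(ȳ_str) = Σ Wₕ²(1−fₕ)sₕ²/nₕ with Wₕ = Nₕ/27949:
  Rural: (19743/27949)²·(1−3366/19743)·942/3366 = 0.11583818
  Urban: (8206/27949)²·(1−1589/8206)·172/1589 = 0.0075242748
  → Var(ȳ_str) = 0.12336245.
Var(ȳ_srs) = (1 − 4955/27949)·970.2/4955 = 0.16108899.
deff = 0.12336245 / 0.16108899 = 0.7658.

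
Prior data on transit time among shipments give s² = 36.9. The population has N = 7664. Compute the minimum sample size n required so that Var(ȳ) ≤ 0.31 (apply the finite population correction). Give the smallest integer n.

118

Without fpc, n₀ = s²/D = 36.9/0.31 = 119.0323.
With fpc, (1 − n/N)·s²/n ≤ D requires n ≥ n₀/(1 + n₀/N) = 119.0323/(1 + 119.0323/7664) = 117.2118.
Rounding up, n = 118.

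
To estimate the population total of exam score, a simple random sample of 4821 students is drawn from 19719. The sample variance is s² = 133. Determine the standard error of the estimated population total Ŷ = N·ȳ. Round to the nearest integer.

Var(Ŷ) = N²·Var(ȳ) = N²·(1 − n/N)·s²/n.
f = 4821/19719 = 0.24448501; Var(ȳ) = 0.75551499·133/4821 = 0.020842873.
Var(Ŷ) = 19719² · 0.020842873 = 8.1045211 × 10^6.
SE(Ŷ) = √(8.1045211 × 10^6) = 2847.

2847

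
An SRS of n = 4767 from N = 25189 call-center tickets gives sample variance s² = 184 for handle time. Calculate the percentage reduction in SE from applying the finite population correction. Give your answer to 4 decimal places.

9.9583

f = n/N = 4767/25189 = 0.18924928.
SE_no-fpc = √(s²/n) = 0.19646552; SE_fpc = √((1−f)s²/n) = 0.17690089.
Ratio = √(1−f) = 0.90041697. Reduction = 100·(1 − 0.90041697) = 9.9583%.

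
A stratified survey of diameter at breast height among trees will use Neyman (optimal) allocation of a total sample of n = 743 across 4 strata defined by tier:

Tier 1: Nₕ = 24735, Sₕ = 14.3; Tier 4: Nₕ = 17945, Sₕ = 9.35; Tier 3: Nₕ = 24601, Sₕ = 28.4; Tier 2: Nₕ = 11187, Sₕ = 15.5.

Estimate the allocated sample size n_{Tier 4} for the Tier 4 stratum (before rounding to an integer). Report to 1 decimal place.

89.5

Neyman allocation: nₕ = n·NₕSₕ / Σⱼ NⱼSⱼ.
Σ NⱼSⱼ = 24735·14.3 + 17945·9.35 + 24601·28.4 + 11187·15.5 = 1.3935631 × 10^6.
n_{Tier 4} = 743·17945·9.35 / (1.3935631 × 10^6) = 89.5.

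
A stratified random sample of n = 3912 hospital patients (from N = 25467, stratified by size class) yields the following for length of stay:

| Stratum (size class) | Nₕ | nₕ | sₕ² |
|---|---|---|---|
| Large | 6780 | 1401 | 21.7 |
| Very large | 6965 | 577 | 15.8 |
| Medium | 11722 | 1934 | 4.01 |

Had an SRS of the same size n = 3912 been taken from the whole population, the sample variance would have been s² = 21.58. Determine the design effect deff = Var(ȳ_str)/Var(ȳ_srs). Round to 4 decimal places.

0.6674

Var(ȳ_str) = Σ Wₕ²(1−fₕ)sₕ²/nₕ with Wₕ = Nₕ/25467:
  Large: (6780/25467)²·(1−1401/6780)·21.7/1401 = 8.709581 × 10^-4
  Very large: (6965/25467)²·(1−577/6965)·15.8/577 = 0.0018785023
  Medium: (11722/25467)²·(1−1934/11722)·4.01/1934 = 3.6679888 × 10^-4
  → Var(ȳ_str) = 0.0031162593.
Var(ȳ_srs) = (1 − 3912/25467)·21.58/3912 = 0.0046689888.
deff = 0.0031162593 / 0.0046689888 = 0.6674.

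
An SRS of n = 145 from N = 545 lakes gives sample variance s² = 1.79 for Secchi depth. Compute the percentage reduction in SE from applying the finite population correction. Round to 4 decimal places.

14.3294

f = n/N = 145/545 = 0.26605505.
SE_no-fpc = √(s²/n) = 0.11110728; SE_fpc = √((1−f)s²/n) = 0.095186259.
Ratio = √(1−f) = 0.85670587. Reduction = 100·(1 − 0.85670587) = 14.3294%.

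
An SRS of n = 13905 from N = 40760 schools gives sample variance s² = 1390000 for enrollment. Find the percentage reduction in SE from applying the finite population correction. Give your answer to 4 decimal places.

18.8300

f = n/N = 13905/40760 = 0.34114328.
SE_no-fpc = √(s²/n) = 9.9982019; SE_fpc = √((1−f)s²/n) = 8.1155395.
Ratio = √(1−f) = 0.81169990. Reduction = 100·(1 − 0.81169990) = 18.8300%.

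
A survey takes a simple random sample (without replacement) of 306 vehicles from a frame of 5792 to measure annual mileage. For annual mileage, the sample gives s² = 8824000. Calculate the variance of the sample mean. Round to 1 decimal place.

27313.1

Under SRS without replacement, Var(ȳ) = (1 − f)·s²/n with f = n/N = 306/5792 = 0.05283149.
Var(ȳ) = (1 − 0.05283149)·8824000/306 = 0.94716851·28836.601 = 27313.121.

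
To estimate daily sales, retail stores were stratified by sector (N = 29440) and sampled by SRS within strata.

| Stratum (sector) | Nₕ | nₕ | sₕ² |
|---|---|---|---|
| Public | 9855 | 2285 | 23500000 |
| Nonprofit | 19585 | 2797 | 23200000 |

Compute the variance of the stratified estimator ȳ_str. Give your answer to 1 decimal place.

Var(ȳ_str) = Σₕ Wₕ²(1 − fₕ)sₕ²/nₕ with Wₕ = Nₕ/N, N = 29440.
Public: Wₕ = 0.33474864; term = 0.33474864²·(1 − 0.23186200)·23500000/2285 = 885.23496.
Nonprofit: Wₕ = 0.66525136; term = 0.66525136²·(1 − 0.14281338)·23200000/2797 = 3146.6066.
Sum = 4031.8416.

4031.8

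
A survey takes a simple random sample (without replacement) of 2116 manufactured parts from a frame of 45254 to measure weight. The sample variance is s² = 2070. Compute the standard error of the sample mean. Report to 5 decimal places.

Under SRS without replacement, Var(ȳ) = (1 − f)·s²/n with f = n/N = 2116/45254 = 0.04675830.
Var(ȳ) = (1 − 0.04675830)·2070/2116 = 0.95324170·0.97826087 = 0.93251906.
SE(ȳ) = √(0.93251906) = 0.96567.

0.96567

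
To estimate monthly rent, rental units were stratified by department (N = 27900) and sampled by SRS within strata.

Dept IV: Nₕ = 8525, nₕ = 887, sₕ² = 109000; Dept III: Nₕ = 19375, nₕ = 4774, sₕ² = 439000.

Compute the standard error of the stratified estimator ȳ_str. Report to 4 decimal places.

Var(ȳ_str) = Σₕ Wₕ²(1 − fₕ)sₕ²/nₕ with Wₕ = Nₕ/N, N = 27900.
Dept IV: Wₕ = 0.30555556; term = 0.30555556²·(1 − 0.10404692)·109000/887 = 10.279418.
Dept III: Wₕ = 0.69444444; term = 0.69444444²·(1 − 0.24640000)·439000/4774 = 33.419351.
Sum = 43.698769.
SE = √(43.698769) = 6.6105.

6.6105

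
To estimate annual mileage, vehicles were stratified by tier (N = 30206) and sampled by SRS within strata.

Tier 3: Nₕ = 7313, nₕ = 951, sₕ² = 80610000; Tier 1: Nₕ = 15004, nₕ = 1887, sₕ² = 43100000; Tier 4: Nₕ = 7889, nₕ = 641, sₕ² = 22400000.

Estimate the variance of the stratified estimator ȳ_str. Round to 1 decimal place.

Var(ȳ_str) = Σₕ Wₕ²(1 − fₕ)sₕ²/nₕ with Wₕ = Nₕ/N, N = 30206.
Tier 3: Wₕ = 0.24210422; term = 0.24210422²·(1 − 0.13004239)·80610000/951 = 4322.2632.
Tier 1: Wₕ = 0.49672251; term = 0.49672251²·(1 − 0.12576646)·43100000/1887 = 4926.7498.
Tier 4: Wₕ = 0.26117328; term = 0.26117328²·(1 − 0.08125238)·22400000/641 = 2189.9979.
Sum = 11439.011.

11439.0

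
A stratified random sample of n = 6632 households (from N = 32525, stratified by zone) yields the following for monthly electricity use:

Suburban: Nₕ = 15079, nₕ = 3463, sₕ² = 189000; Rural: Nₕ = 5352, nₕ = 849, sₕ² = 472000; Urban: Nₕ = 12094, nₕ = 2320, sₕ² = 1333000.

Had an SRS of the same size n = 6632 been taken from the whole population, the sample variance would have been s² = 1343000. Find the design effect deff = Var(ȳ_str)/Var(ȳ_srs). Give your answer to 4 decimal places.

0.5329

Var(ȳ_str) = Σ Wₕ²(1−fₕ)sₕ²/nₕ with Wₕ = Nₕ/32525:
  Suburban: (15079/32525)²·(1−3463/15079)·189000/3463 = 9.0365748
  Rural: (5352/32525)²·(1−849/5352)·472000/849 = 12.665366
  Urban: (12094/32525)²·(1−2320/12094)·1333000/2320 = 64.202192
  → Var(ȳ_str) = 85.904133.
Var(ȳ_srs) = (1 − 6632/32525)·1343000/6632 = 161.2117.
deff = 85.904133 / 161.2117 = 0.5329.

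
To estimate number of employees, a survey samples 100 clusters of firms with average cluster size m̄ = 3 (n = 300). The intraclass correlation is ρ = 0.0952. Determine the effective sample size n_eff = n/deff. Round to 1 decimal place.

deff = 1 + (3 − 1)·0.0952 = 1 + 0.1904 = 1.1904.
n_eff = 300 / 1.1904 = 252.0.

252.0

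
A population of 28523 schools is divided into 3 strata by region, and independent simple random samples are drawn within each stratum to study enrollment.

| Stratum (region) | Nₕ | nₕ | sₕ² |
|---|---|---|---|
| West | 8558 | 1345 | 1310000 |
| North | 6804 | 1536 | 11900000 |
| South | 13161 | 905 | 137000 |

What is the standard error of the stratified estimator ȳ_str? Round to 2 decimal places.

Var(ȳ_str) = Σₕ Wₕ²(1 − fₕ)sₕ²/nₕ with Wₕ = Nₕ/N, N = 28523.
West: Wₕ = 0.30003857; term = 0.30003857²·(1 − 0.15716289)·1310000/1345 = 73.900406.
North: Wₕ = 0.23854433; term = 0.23854433²·(1 − 0.22574956)·11900000/1536 = 341.33075.
South: Wₕ = 0.46141710; term = 0.46141710²·(1 − 0.06876377)·137000/905 = 30.013678.
Sum = 445.24483.
SE = √(445.24483) = 21.10.

21.10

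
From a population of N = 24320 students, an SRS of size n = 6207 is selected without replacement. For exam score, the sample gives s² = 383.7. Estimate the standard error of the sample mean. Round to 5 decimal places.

0.21457

Under SRS without replacement, Var(ȳ) = (1 − f)·s²/n with f = n/N = 6207/24320 = 0.25522204.
Var(ȳ) = (1 − 0.25522204)·383.7/6207 = 0.74477796·0.061817303 = 0.046040165.
SE(ȳ) = √(0.046040165) = 0.21457.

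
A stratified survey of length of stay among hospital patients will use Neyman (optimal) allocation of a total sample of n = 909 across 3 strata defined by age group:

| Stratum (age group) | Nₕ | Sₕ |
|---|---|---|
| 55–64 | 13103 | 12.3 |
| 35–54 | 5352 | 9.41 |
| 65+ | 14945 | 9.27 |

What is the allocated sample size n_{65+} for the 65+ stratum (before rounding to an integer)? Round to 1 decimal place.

Neyman allocation: nₕ = n·NₕSₕ / Σⱼ NⱼSⱼ.
Σ NⱼSⱼ = 13103·12.3 + 5352·9.41 + 14945·9.27 = 350069.37.
n_{65+} = 909·14945·9.27 / 350069.37 = 359.7.

359.7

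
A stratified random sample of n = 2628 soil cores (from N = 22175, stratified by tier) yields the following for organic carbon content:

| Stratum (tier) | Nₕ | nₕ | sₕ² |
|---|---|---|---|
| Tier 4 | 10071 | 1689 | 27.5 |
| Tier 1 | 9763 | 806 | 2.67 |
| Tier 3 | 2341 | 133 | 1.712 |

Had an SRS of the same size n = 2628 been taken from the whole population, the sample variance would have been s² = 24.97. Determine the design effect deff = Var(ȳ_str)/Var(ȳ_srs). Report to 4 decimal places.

Var(ȳ_str) = Σ Wₕ²(1−fₕ)sₕ²/nₕ with Wₕ = Nₕ/22175:
  Tier 4: (10071/22175)²·(1−1689/10071)·27.5/1689 = 0.0027950916
  Tier 1: (9763/22175)²·(1−806/9763)·2.67/806 = 5.8910787 × 10^-4
  Tier 3: (2341/22175)²·(1−133/2341)·1.712/133 = 1.3530858 × 10^-4
  → Var(ȳ_str) = 0.0035195081.
Var(ȳ_srs) = (1 − 2628/22175)·24.97/2628 = 0.0083754792.
deff = 0.0035195081 / 0.0083754792 = 0.4202.

0.4202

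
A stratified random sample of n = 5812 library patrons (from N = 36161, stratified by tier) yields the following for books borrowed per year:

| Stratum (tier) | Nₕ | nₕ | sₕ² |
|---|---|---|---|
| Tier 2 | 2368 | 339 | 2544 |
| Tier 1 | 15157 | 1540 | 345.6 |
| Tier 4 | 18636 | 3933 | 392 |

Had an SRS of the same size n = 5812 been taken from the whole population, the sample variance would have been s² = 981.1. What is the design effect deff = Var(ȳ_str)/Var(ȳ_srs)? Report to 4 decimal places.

0.5921

Var(ȳ_str) = Σ Wₕ²(1−fₕ)sₕ²/nₕ with Wₕ = Nₕ/36161:
  Tier 2: (2368/36161)²·(1−339/2368)·2544/339 = 0.027574033
  Tier 1: (15157/36161)²·(1−1540/15157)·345.6/1540 = 0.035421491
  Tier 4: (18636/36161)²·(1−3933/18636)·392/3933 = 0.020885261
  → Var(ȳ_str) = 0.083880785.
Var(ȳ_srs) = (1 − 5812/36161)·981.1/5812 = 0.14167448.
deff = 0.083880785 / 0.14167448 = 0.5921.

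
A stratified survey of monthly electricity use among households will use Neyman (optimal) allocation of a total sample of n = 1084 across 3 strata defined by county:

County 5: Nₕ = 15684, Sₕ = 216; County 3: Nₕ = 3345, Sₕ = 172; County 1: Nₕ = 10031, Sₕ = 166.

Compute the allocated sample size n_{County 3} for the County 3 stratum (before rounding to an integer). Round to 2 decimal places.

Neyman allocation: nₕ = n·NₕSₕ / Σⱼ NⱼSⱼ.
Σ NⱼSⱼ = 15684·216 + 3345·172 + 10031·166 = 5.62823 × 10^6.
n_{County 3} = 1084·3345·172 / (5.62823 × 10^6) = 110.81.

110.81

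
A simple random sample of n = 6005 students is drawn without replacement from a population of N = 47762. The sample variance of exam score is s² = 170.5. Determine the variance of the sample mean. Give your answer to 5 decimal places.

0.02482

Under SRS without replacement, Var(ȳ) = (1 − f)·s²/n with f = n/N = 6005/47762 = 0.12572757.
Var(ȳ) = (1 − 0.12572757)·170.5/6005 = 0.87427243·0.028393006 = 0.024823222.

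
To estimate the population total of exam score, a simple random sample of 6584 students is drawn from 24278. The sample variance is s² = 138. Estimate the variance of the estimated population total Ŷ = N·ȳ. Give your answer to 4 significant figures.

Var(Ŷ) = N²·Var(ȳ) = N²·(1 − n/N)·s²/n.
f = 6584/24278 = 0.27119203; Var(ȳ) = 0.72880797·138/6584 = 0.015275744.
Var(Ŷ) = 24278² · 0.015275744 = 9.0038486 × 10^6.

9.004 × 10^6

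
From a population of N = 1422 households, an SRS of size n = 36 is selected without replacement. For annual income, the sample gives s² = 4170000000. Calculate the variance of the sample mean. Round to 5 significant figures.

1.1290 × 10^8

Under SRS without replacement, Var(ȳ) = (1 − f)·s²/n with f = n/N = 36/1422 = 0.02531646.
Var(ȳ) = (1 − 0.02531646)·4170000000/36 = 0.97468354·1.1583333 × 10^8 = 1.1290084 × 10^8.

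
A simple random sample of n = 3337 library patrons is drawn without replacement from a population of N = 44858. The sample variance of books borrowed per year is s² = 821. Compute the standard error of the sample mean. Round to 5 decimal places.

Under SRS without replacement, Var(ȳ) = (1 − f)·s²/n with f = n/N = 3337/44858 = 0.07439030.
Var(ȳ) = (1 − 0.07439030)·821/3337 = 0.92560970·0.24602937 = 0.22772717.
SE(ȳ) = √(0.22772717) = 0.47721.

0.47721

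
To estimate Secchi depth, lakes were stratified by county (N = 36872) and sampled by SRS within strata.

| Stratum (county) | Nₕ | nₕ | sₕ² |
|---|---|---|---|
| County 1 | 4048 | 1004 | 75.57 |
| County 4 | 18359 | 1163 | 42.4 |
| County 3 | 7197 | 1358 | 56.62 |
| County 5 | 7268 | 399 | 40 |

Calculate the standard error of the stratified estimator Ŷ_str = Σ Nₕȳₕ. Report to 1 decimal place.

Var(Ŷ_str) = Σₕ Nₕ²(1 − fₕ)sₕ²/nₕ.
County 1: 4048²·(1 − 1004/4048)·75.57/1004 = 927472.12.
County 4: 18359²·(1 − 1163/18359)·42.4/1163 = 1.1509663 × 10^7.
County 3: 7197²·(1 − 1358/7197)·56.62/1358 = 1.7521048 × 10^6.
County 5: 7268²·(1 − 399/7268)·40/399 = 5.0049015 × 10^6.
Sum = 1.9194141 × 10^7.
SE = √(1.9194141 × 10^7) = 4381.1.

4381.1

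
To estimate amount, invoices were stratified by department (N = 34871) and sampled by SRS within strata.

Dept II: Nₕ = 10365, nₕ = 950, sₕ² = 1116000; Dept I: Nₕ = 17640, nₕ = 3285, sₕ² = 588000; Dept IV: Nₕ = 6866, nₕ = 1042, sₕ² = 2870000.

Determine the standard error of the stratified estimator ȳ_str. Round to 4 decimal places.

Var(ȳ_str) = Σₕ Wₕ²(1 − fₕ)sₕ²/nₕ with Wₕ = Nₕ/N, N = 34871.
Dept II: Wₕ = 0.29723839; term = 0.29723839²·(1 − 0.09165461)·1116000/950 = 94.276058.
Dept I: Wₕ = 0.50586447; term = 0.50586447²·(1 − 0.18622449)·588000/3285 = 37.274766.
Dept IV: Wₕ = 0.19689714; term = 0.19689714²·(1 − 0.15176231)·2870000/1042 = 90.575458.
Sum = 222.12628.
SE = √(222.12628) = 14.9039.

14.9039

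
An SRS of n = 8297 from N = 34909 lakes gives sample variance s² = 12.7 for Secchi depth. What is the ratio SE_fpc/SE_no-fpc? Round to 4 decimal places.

f = n/N = 8297/34909 = 0.23767510.
SE_no-fpc = √(s²/n) = 0.039123826; SE_fpc = √((1−f)s²/n) = 0.034159489.
Ratio = √(1−f) = 0.87311219.

0.8731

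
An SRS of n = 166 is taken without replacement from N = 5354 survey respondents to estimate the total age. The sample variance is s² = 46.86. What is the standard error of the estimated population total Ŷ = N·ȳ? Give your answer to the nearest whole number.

Var(Ŷ) = N²·Var(ȳ) = N²·(1 − n/N)·s²/n.
f = 166/5354 = 0.03100486; Var(ȳ) = 0.96899514·46.86/166 = 0.27353682.
Var(Ŷ) = 5354² · 0.27353682 = 7.8410194 × 10^6.
SE(Ŷ) = √(7.8410194 × 10^6) = 2800.

2800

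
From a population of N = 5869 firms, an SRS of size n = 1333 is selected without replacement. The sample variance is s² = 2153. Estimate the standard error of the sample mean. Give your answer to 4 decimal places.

Under SRS without replacement, Var(ȳ) = (1 − f)·s²/n with f = n/N = 1333/5869 = 0.22712558.
Var(ȳ) = (1 − 0.22712558)·2153/1333 = 0.77287442·1.6151538 = 1.2483111.
SE(ȳ) = √(1.2483111) = 1.1173.

1.1173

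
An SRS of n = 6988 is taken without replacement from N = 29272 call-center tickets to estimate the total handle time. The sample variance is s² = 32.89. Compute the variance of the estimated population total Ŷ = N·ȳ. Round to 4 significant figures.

Var(Ŷ) = N²·Var(ȳ) = N²·(1 − n/N)·s²/n.
f = 6988/29272 = 0.23872643; Var(ȳ) = 0.76127357·32.89/6988 = 0.0035830406.
Var(Ŷ) = 29272² · 0.0035830406 = 3.0701283 × 10^6.

3.070 × 10^6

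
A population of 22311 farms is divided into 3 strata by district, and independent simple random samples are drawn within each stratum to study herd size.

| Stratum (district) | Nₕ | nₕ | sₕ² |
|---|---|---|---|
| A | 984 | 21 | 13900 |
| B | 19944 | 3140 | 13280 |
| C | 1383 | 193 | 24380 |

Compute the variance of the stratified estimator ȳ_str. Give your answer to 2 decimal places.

Var(ȳ_str) = Σₕ Wₕ²(1 − fₕ)sₕ²/nₕ with Wₕ = Nₕ/N, N = 22311.
A: Wₕ = 0.04410381; term = 0.04410381²·(1 − 0.02134146)·13900/21 = 1.260024.
B: Wₕ = 0.89390883; term = 0.89390883²·(1 − 0.15744083)·13280/3140 = 2.8474447.
C: Wₕ = 0.06198736; term = 0.06198736²·(1 − 0.13955170)·24380/193 = 0.41764517.
Sum = 4.5251139.

4.53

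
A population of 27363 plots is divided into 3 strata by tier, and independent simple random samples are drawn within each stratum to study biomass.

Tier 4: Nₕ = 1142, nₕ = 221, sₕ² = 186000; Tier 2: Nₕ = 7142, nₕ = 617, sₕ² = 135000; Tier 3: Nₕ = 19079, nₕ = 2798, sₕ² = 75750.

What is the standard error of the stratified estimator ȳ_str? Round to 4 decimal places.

Var(ȳ_str) = Σₕ Wₕ²(1 − fₕ)sₕ²/nₕ with Wₕ = Nₕ/N, N = 27363.
Tier 4: Wₕ = 0.04173519; term = 0.04173519²·(1 − 0.19352014)·186000/221 = 1.1822763.
Tier 2: Wₕ = 0.26100939; term = 0.26100939²·(1 − 0.08639037)·135000/617 = 13.618258.
Tier 3: Wₕ = 0.69725542; term = 0.69725542²·(1 − 0.14665339)·75750/2798 = 11.231666.
Sum = 26.0322.
SE = √(26.0322) = 5.1022.

5.1022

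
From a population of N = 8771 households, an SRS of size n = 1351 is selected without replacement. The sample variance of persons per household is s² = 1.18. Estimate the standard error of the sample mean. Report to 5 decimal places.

0.02718

Under SRS without replacement, Var(ȳ) = (1 − f)·s²/n with f = n/N = 1351/8771 = 0.15403033.
Var(ȳ) = (1 − 0.15403033)·1.18/1351 = 0.84596967·8.7342709 × 10^-4 = 7.3889283 × 10^-4.
SE(ȳ) = √(7.3889283 × 10^-4) = 0.02718.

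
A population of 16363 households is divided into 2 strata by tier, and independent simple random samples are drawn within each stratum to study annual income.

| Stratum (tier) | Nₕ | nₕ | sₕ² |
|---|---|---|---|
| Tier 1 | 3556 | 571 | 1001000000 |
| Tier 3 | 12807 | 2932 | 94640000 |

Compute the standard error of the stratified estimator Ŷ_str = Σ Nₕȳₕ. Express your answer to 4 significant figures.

Var(Ŷ_str) = Σₕ Nₕ²(1 − fₕ)sₕ²/nₕ.
Tier 1: 3556²·(1 − 571/3556)·1001000000/571 = 1.8608187 × 10^13.
Tier 3: 12807²·(1 − 2932/12807)·94640000/2932 = 4.0822094 × 10^12.
Sum = 2.2690396 × 10^13.
SE = √(2.2690396 × 10^13) = 4.763 × 10^6.

4.763 × 10^6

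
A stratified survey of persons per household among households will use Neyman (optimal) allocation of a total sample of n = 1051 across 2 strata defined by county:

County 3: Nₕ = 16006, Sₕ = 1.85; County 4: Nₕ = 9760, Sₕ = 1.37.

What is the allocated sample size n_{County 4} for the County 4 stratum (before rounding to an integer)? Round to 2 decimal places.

326.95

Neyman allocation: nₕ = n·NₕSₕ / Σⱼ NⱼSⱼ.
Σ NⱼSⱼ = 16006·1.85 + 9760·1.37 = 42982.3.
n_{County 4} = 1051·9760·1.37 / 42982.3 = 326.95.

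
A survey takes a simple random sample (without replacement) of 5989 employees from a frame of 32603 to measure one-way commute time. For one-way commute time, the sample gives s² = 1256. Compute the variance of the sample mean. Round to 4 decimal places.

0.1712

Under SRS without replacement, Var(ȳ) = (1 − f)·s²/n with f = n/N = 5989/32603 = 0.18369475.
Var(ȳ) = (1 − 0.18369475)·1256/5989 = 0.81630525·0.20971782 = 0.17119375.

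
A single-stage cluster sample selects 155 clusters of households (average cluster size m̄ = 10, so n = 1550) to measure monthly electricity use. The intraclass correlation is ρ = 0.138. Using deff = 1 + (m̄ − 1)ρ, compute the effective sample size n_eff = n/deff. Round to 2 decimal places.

deff = 1 + (10 − 1)·0.138 = 1 + 1.242 = 2.242.
n_eff = 1550 / 2.242 = 691.35.

691.35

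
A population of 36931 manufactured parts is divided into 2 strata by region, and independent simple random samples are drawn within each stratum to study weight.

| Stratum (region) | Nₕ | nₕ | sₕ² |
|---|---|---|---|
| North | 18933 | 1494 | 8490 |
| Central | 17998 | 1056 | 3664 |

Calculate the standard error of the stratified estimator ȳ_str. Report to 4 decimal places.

Var(ȳ_str) = Σₕ Wₕ²(1 − fₕ)sₕ²/nₕ with Wₕ = Nₕ/N, N = 36931.
North: Wₕ = 0.51265874; term = 0.51265874²·(1 − 0.07890984)·8490/1494 = 1.3756754.
Central: Wₕ = 0.48734126; term = 0.48734126²·(1 − 0.05867319)·3664/1056 = 0.77570812.
Sum = 2.1513835.
SE = √(2.1513835) = 1.4668.

1.4668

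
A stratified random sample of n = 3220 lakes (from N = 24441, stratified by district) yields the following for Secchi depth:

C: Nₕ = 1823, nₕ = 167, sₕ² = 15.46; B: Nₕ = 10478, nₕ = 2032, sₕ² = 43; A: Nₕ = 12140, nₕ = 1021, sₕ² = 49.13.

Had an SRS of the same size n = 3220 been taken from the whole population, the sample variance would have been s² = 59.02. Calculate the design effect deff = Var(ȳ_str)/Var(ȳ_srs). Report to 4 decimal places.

Var(ȳ_str) = Σ Wₕ²(1−fₕ)sₕ²/nₕ with Wₕ = Nₕ/24441:
  C: (1823/24441)²·(1−167/1823)·15.46/167 = 4.6784509 × 10^-4
  B: (10478/24441)²·(1−2032/10478)·43/2032 = 0.0031349909
  A: (12140/24441)²·(1−1021/12140)·49.13/1021 = 0.010873453
  → Var(ȳ_str) = 0.014476289.
Var(ȳ_srs) = (1 − 3220/24441)·59.02/3220 = 0.015914398.
deff = 0.014476289 / 0.015914398 = 0.9096.

0.9096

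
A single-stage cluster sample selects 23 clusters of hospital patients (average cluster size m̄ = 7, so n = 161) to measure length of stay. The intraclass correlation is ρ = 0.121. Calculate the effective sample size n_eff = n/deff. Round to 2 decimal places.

deff = 1 + (7 − 1)·0.121 = 1 + 0.726 = 1.726.
n_eff = 161 / 1.726 = 93.28.

93.28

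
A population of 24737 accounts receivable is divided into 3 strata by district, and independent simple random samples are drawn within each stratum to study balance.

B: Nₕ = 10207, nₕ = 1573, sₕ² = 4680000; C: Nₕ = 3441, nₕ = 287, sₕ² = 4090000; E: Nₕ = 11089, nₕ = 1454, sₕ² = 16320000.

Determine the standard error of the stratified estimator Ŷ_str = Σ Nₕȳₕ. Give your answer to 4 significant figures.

Var(Ŷ_str) = Σₕ Nₕ²(1 − fₕ)sₕ²/nₕ.
B: 10207²·(1 − 1573/10207)·4680000/1573 = 2.6219674 × 10^11.
C: 3441²·(1 − 287/3441)·4090000/287 = 1.5466348 × 10^11.
E: 11089²·(1 − 1454/11089)·16320000/1454 = 1.1992227 × 10^12.
Sum = 1.6160829 × 10^12.
SE = √(1.6160829 × 10^12) = 1.271 × 10^6.

1.271 × 10^6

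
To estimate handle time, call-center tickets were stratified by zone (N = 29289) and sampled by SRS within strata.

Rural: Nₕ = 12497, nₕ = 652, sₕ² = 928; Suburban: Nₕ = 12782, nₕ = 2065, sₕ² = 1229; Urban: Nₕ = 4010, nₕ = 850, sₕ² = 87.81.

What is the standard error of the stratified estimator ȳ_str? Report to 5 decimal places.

Var(ȳ_str) = Σₕ Wₕ²(1 − fₕ)sₕ²/nₕ with Wₕ = Nₕ/N, N = 29289.
Rural: Wₕ = 0.42667896; term = 0.42667896²·(1 − 0.05217252)·928/652 = 0.24560213.
Suburban: Wₕ = 0.43640957; term = 0.43640957²·(1 − 0.16155531)·1229/2065 = 0.095037452.
Urban: Wₕ = 0.13691147; term = 0.13691147²·(1 − 0.21197007)·87.81/850 = 0.001525975.
Sum = 0.34216556.
SE = √(0.34216556) = 0.58495.

0.58495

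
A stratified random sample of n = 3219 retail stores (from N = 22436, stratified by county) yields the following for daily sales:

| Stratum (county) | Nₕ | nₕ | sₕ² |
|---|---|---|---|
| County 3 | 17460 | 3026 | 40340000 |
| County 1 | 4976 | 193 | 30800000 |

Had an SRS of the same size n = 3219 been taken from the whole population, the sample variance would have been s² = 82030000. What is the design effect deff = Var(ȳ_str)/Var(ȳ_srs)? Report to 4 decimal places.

Var(ȳ_str) = Σ Wₕ²(1−fₕ)sₕ²/nₕ with Wₕ = Nₕ/22436:
  County 3: (17460/22436)²·(1−3026/17460)·40340000/3026 = 6674.3204
  County 1: (4976/22436)²·(1−193/4976)·30800000/193 = 7545.4179
  → Var(ȳ_str) = 14219.738.
Var(ȳ_srs) = (1 − 3219/22436)·82030000/3219 = 21826.892.
deff = 14219.738 / 21826.892 = 0.6515.

0.6515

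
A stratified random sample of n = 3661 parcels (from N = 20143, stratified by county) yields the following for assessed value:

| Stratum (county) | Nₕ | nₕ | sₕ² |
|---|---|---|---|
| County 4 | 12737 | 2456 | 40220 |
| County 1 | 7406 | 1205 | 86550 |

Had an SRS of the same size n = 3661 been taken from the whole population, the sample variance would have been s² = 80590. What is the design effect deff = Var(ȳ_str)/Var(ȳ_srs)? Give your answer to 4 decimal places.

0.7448

Var(ȳ_str) = Σ Wₕ²(1−fₕ)sₕ²/nₕ with Wₕ = Nₕ/20143:
  County 4: (12737/20143)²·(1−2456/12737)·40220/2456 = 5.2852789
  County 1: (7406/20143)²·(1−1205/7406)·86550/1205 = 8.1297494
  → Var(ȳ_str) = 13.415028.
Var(ȳ_srs) = (1 − 3661/20143)·80590/3661 = 18.012218.
deff = 13.415028 / 18.012218 = 0.7448.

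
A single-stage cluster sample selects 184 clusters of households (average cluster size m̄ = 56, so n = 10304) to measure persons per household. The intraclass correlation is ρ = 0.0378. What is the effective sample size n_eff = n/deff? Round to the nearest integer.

3347

deff = 1 + (56 − 1)·0.0378 = 1 + 2.079 = 3.079.
n_eff = 10304 / 3.079 = 3347.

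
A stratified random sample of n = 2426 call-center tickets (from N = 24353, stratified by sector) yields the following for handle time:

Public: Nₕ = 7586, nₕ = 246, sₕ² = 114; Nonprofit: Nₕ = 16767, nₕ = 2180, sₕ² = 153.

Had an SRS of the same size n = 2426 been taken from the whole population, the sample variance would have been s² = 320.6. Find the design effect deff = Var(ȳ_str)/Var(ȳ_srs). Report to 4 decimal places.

Var(ȳ_str) = Σ Wₕ²(1−fₕ)sₕ²/nₕ with Wₕ = Nₕ/24353:
  Public: (7586/24353)²·(1−246/7586)·114/246 = 0.043508459
  Nonprofit: (16767/24353)²·(1−2180/16767)·153/2180 = 0.02894352
  → Var(ȳ_str) = 0.072451979.
Var(ȳ_srs) = (1 − 2426/24353)·320.6/2426 = 0.11898699.
deff = 0.072451979 / 0.11898699 = 0.6089.

0.6089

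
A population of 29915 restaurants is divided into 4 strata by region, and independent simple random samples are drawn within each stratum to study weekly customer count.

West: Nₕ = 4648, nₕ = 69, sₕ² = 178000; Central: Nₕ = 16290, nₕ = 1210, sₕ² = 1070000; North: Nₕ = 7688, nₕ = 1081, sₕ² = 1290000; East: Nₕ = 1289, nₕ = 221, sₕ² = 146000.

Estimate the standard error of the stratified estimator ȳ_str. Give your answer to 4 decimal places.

Var(ȳ_str) = Σₕ Wₕ²(1 − fₕ)sₕ²/nₕ with Wₕ = Nₕ/N, N = 29915.
West: Wₕ = 0.15537356; term = 0.15537356²·(1 − 0.01484509)·178000/69 = 61.352132.
Central: Wₕ = 0.54454287; term = 0.54454287²·(1 − 0.07427870)·1070000/1210 = 242.74082.
North: Wₕ = 0.25699482; term = 0.25699482²·(1 − 0.14060874)·1290000/1081 = 67.733526.
East: Wₕ = 0.04308875; term = 0.04308875²·(1 − 0.17145074)·146000/221 = 1.0162645.
Sum = 372.84274.
SE = √(372.84274) = 19.3091.

19.3091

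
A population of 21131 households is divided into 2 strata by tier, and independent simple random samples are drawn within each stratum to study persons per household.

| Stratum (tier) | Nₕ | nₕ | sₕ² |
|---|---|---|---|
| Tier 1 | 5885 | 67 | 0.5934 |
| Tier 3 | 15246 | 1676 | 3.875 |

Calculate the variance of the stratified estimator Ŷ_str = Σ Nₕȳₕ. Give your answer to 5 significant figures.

781580

Var(Ŷ_str) = Σₕ Nₕ²(1 − fₕ)sₕ²/nₕ.
Tier 1: 5885²·(1 − 67/5885)·0.5934/67 = 303244.49.
Tier 3: 15246²·(1 − 1676/15246)·3.875/1676 = 478336.43.
Sum = 781580.92.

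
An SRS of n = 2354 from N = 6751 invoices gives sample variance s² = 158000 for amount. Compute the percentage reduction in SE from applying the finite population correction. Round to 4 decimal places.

f = n/N = 2354/6751 = 0.34868908.
SE_no-fpc = √(s²/n) = 8.1926672; SE_fpc = √((1−f)s²/n) = 6.6117967.
Ratio = √(1−f) = 0.80703836. Reduction = 100·(1 − 0.80703836) = 19.2962%.

19.2962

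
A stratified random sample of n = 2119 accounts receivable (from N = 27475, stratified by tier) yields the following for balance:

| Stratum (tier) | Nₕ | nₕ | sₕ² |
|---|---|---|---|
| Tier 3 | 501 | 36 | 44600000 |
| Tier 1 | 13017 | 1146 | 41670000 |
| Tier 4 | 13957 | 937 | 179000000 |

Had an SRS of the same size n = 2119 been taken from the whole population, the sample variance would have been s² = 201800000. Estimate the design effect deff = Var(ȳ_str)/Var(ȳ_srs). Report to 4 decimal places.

Var(ȳ_str) = Σ Wₕ²(1−fₕ)sₕ²/nₕ with Wₕ = Nₕ/27475:
  Tier 3: (501/27475)²·(1−36/501)·44600000/36 = 382.33815
  Tier 1: (13017/27475)²·(1−1146/13017)·41670000/1146 = 7443.2343
  Tier 4: (13957/27475)²·(1−937/13957)·179000000/937 = 45987.638
  → Var(ȳ_str) = 53813.21.
Var(ȳ_srs) = (1 − 2119/27475)·201800000/2119 = 87888.742.
deff = 53813.21 / 87888.742 = 0.6123.

0.6123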